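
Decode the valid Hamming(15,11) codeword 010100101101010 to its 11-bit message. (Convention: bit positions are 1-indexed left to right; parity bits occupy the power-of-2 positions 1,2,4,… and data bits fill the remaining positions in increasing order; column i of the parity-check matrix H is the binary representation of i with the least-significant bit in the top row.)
Parity bits occupy power-of-2 positions; data bits are at positions {3,5,6,7,9,10,11,12,13,14,15} (1-indexed).
Extract: c[3]=0 c[5]=0 c[6]=0 c[7]=1 c[9]=1 c[10]=1 c[11]=0 c[12]=1 c[13]=0 c[14]=1 c[15]=0
Data = 00011101010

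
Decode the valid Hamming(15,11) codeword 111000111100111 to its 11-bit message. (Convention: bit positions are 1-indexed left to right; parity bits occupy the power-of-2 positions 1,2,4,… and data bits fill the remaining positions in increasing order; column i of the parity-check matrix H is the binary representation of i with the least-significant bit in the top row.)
Parity bits occupy power-of-2 positions; data bits are at positions {3,5,6,7,9,10,11,12,13,14,15} (1-indexed).
Extract: c[3]=1 c[5]=0 c[6]=0 c[7]=1 c[9]=1 c[10]=1 c[11]=0 c[12]=0 c[13]=1 c[14]=1 c[15]=1
Data = 10011100111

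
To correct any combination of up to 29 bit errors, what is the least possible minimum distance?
Correcting t errors requires d_min ≥ 2t + 1 = 2·29 + 1 = 59.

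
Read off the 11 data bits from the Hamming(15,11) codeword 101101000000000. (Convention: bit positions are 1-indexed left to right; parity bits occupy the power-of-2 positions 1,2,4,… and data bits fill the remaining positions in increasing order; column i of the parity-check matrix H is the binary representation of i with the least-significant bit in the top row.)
Parity bits occupy power-of-2 positions; data bits are at positions {3,5,6,7,9,10,11,12,13,14,15} (1-indexed).
Extract: c[3]=1 c[5]=0 c[6]=1 c[7]=0 c[9]=0 c[10]=0 c[11]=0 c[12]=0 c[13]=0 c[14]=0 c[15]=0
Data = 10100000000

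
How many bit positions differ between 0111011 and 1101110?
XOR = 1010101, count of 1s = 4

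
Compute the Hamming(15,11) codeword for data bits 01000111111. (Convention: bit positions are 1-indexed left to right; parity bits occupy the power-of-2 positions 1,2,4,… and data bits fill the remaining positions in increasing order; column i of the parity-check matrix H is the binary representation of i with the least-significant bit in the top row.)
Codeword c = d · G (mod 2), d = 01000111111:
  c[0] = d·G[:,0] = (01000111111)·(11011010101) mod 2 = 0+1+0+0+0+0+1+0+1+0+1 mod 2 = 0
  c[1] = d·G[:,1] = (01000111111)·(10110110011) mod 2 = 0+0+0+0+0+1+1+0+0+1+1 mod 2 = 0
  c[2] = d·G[:,2] = (01000111111)·(10000000000) mod 2 = 0+0+0+0+0+0+0+0+0+0+0 mod 2 = 0
  c[3] = d·G[:,3] = (01000111111)·(01110001111) mod 2 = 0+1+0+0+0+0+0+1+1+1+1 mod 2 = 1
  c[4] = d·G[:,4] = (01000111111)·(01000000000) mod 2 = 0+1+0+0+0+0+0+0+0+0+0 mod 2 = 1
  c[5] = d·G[:,5] = (01000111111)·(00100000000) mod 2 = 0+0+0+0+0+0+0+0+0+0+0 mod 2 = 0
  c[6] = d·G[:,6] = (01000111111)·(00010000000) mod 2 = 0+0+0+0+0+0+0+0+0+0+0 mod 2 = 0
  c[7] = d·G[:,7] = (01000111111)·(00001111111) mod 2 = 0+0+0+0+0+1+1+1+1+1+1 mod 2 = 0
  c[8] = d·G[:,8] = (01000111111)·(00001000000) mod 2 = 0+0+0+0+0+0+0+0+0+0+0 mod 2 = 0
  c[9] = d·G[:,9] = (01000111111)·(00000100000) mod 2 = 0+0+0+0+0+1+0+0+0+0+0 mod 2 = 1
  c[10] = d·G[:,10] = (01000111111)·(00000010000) mod 2 = 0+0+0+0+0+0+1+0+0+0+0 mod 2 = 1
  c[11] = d·G[:,11] = (01000111111)·(00000001000) mod 2 = 0+0+0+0+0+0+0+1+0+0+0 mod 2 = 1
  c[12] = d·G[:,12] = (01000111111)·(00000000100) mod 2 = 0+0+0+0+0+0+0+0+1+0+0 mod 2 = 1
  c[13] = d·G[:,13] = (01000111111)·(00000000010) mod 2 = 0+0+0+0+0+0+0+0+0+1+0 mod 2 = 1
  c[14] = d·G[:,14] = (01000111111)·(00000000001) mod 2 = 0+0+0+0+0+0+0+0+0+0+1 mod 2 = 1
Codeword = 000110000111111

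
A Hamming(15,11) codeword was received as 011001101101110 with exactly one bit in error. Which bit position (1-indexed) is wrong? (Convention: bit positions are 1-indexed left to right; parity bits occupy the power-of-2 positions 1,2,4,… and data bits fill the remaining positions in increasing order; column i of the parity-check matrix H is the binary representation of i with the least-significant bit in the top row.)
Syndrome s = H · r^T (mod 2), r = 011001101101110:
  s[0] = (101010101010101)·(011001101101110) mod 2 = 0+0+1+0+0+0+1+0+1+0+0+0+1+0+0 mod 2 = 0
  s[1] = (011001100110011)·(011001101101110) mod 2 = 0+1+1+0+0+1+1+0+0+1+0+0+0+1+0 mod 2 = 0
  s[2] = (000111100001111)·(011001101101110) mod 2 = 0+0+0+0+0+1+1+0+0+0+0+1+1+1+0 mod 2 = 1
  s[3] = (000000011111111)·(011001101101110) mod 2 = 0+0+0+0+0+0+0+0+1+1+0+1+1+1+0 mod 2 = 1
Syndrome = 0011
Column i of H is the binary representation of i, so the syndrome is the binary index of the flipped bit.
Read s = 0011 with s[0] as LSB: 0·2^0 + 0·2^1 + 1·2^2 + 1·2^3 = 12.
Error is at bit position 12.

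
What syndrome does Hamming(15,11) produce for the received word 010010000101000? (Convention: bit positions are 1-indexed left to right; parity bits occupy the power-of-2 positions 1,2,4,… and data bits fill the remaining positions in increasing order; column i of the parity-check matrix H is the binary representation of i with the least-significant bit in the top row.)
Syndrome s = H · r^T (mod 2), r = 010010000101000:
  s[0] = (101010101010101)·(010010000101000) mod 2 = 0+0+0+0+1+0+0+0+0+0+0+0+0+0+0 mod 2 = 1
  s[1] = (011001100110011)·(010010000101000) mod 2 = 0+1+0+0+0+0+0+0+0+1+0+0+0+0+0 mod 2 = 0
  s[2] = (000111100001111)·(010010000101000) mod 2 = 0+0+0+0+1+0+0+0+0+0+0+1+0+0+0 mod 2 = 0
  s[3] = (000000011111111)·(010010000101000) mod 2 = 0+0+0+0+0+0+0+0+0+1+0+1+0+0+0 mod 2 = 0
Syndrome = 1000
Non-zero syndrome: error at position 1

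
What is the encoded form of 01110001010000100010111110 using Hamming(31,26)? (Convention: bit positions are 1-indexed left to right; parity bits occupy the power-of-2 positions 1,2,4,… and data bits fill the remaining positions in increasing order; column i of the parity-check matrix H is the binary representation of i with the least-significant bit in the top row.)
Codeword c = d · G (mod 2), d = 01110001010000100010111110:
  c[0] = d·G[:,0] = (01110001010000100010111110)·(11011010101101010101010101) mod 2 = 0+1+0+1+0+0+0+0+0+0+0+0+0+0+0+0+0+0+0+0+0+1+0+1+0+0 mod 2 = 0
  c[1] = d·G[:,1] = (01110001010000100010111110)·(10110110011011001100110011) mod 2 = 0+0+1+1+0+0+0+0+0+1+0+0+0+0+0+0+0+0+0+0+1+1+0+0+1+0 mod 2 = 0
  c[2] = d·G[:,2] = (01110001010000100010111110)·(10000000000000000000000000) mod 2 = 0+0+0+0+0+0+0+0+0+0+0+0+0+0+0+0+0+0+0+0+0+0+0+0+0+0 mod 2 = 0
  c[3] = d·G[:,3] = (01110001010000100010111110)·(01110001111000111100001111) mod 2 = 0+1+1+1+0+0+0+1+0+1+0+0+0+0+1+0+0+0+0+0+0+0+1+1+1+0 mod 2 = 1
  c[4] = d·G[:,4] = (01110001010000100010111110)·(01000000000000000000000000) mod 2 = 0+1+0+0+0+0+0+0+0+0+0+0+0+0+0+0+0+0+0+0+0+0+0+0+0+0 mod 2 = 1
  c[5] = d·G[:,5] = (01110001010000100010111110)·(00100000000000000000000000) mod 2 = 0+0+1+0+0+0+0+0+0+0+0+0+0+0+0+0+0+0+0+0+0+0+0+0+0+0 mod 2 = 1
  c[6] = d·G[:,6] = (01110001010000100010111110)·(00010000000000000000000000) mod 2 = 0+0+0+1+0+0+0+0+0+0+0+0+0+0+0+0+0+0+0+0+0+0+0+0+0+0 mod 2 = 1
  c[7] = d·G[:,7] = (01110001010000100010111110)·(00001111111000000011111111) mod 2 = 0+0+0+0+0+0+0+1+0+1+0+0+0+0+0+0+0+0+1+0+1+1+1+1+1+0 mod 2 = 0
  c[8] = d·G[:,8] = (01110001010000100010111110)·(00001000000000000000000000) mod 2 = 0+0+0+0+0+0+0+0+0+0+0+0+0+0+0+0+0+0+0+0+0+0+0+0+0+0 mod 2 = 0
  c[9] = d·G[:,9] = (01110001010000100010111110)·(00000100000000000000000000) mod 2 = 0+0+0+0+0+0+0+0+0+0+0+0+0+0+0+0+0+0+0+0+0+0+0+0+0+0 mod 2 = 0
  c[10] = d·G[:,10] = (01110001010000100010111110)·(00000010000000000000000000) mod 2 = 0+0+0+0+0+0+0+0+0+0+0+0+0+0+0+0+0+0+0+0+0+0+0+0+0+0 mod 2 = 0
  c[11] = d·G[:,11] = (01110001010000100010111110)·(00000001000000000000000000) mod 2 = 0+0+0+0+0+0+0+1+0+0+0+0+0+0+0+0+0+0+0+0+0+0+0+0+0+0 mod 2 = 1
  c[12] = d·G[:,12] = (01110001010000100010111110)·(00000000100000000000000000) mod 2 = 0+0+0+0+0+0+0+0+0+0+0+0+0+0+0+0+0+0+0+0+0+0+0+0+0+0 mod 2 = 0
  c[13] = d·G[:,13] = (01110001010000100010111110)·(00000000010000000000000000) mod 2 = 0+0+0+0+0+0+0+0+0+1+0+0+0+0+0+0+0+0+0+0+0+0+0+0+0+0 mod 2 = 1
  c[14] = d·G[:,14] = (01110001010000100010111110)·(00000000001000000000000000) mod 2 = 0+0+0+0+0+0+0+0+0+0+0+0+0+0+0+0+0+0+0+0+0+0+0+0+0+0 mod 2 = 0
  c[15] = d·G[:,15] = (01110001010000100010111110)·(00000000000111111111111111) mod 2 = 0+0+0+0+0+0+0+0+0+0+0+0+0+0+1+0+0+0+1+0+1+1+1+1+1+0 mod 2 = 1
  c[16] = d·G[:,16] = (01110001010000100010111110)·(00000000000100000000000000) mod 2 = 0+0+0+0+0+0+0+0+0+0+0+0+0+0+0+0+0+0+0+0+0+0+0+0+0+0 mod 2 = 0
  c[17] = d·G[:,17] = (01110001010000100010111110)·(00000000000010000000000000) mod 2 = 0+0+0+0+0+0+0+0+0+0+0+0+0+0+0+0+0+0+0+0+0+0+0+0+0+0 mod 2 = 0
  c[18] = d·G[:,18] = (01110001010000100010111110)·(00000000000001000000000000) mod 2 = 0+0+0+0+0+0+0+0+0+0+0+0+0+0+0+0+0+0+0+0+0+0+0+0+0+0 mod 2 = 0
  c[19] = d·G[:,19] = (01110001010000100010111110)·(00000000000000100000000000) mod 2 = 0+0+0+0+0+0+0+0+0+0+0+0+0+0+1+0+0+0+0+0+0+0+0+0+0+0 mod 2 = 1
  c[20] = d·G[:,20] = (01110001010000100010111110)·(00000000000000010000000000) mod 2 = 0+0+0+0+0+0+0+0+0+0+0+0+0+0+0+0+0+0+0+0+0+0+0+0+0+0 mod 2 = 0
  c[21] = d·G[:,21] = (01110001010000100010111110)·(00000000000000001000000000) mod 2 = 0+0+0+0+0+0+0+0+0+0+0+0+0+0+0+0+0+0+0+0+0+0+0+0+0+0 mod 2 = 0
  c[22] = d·G[:,22] = (01110001010000100010111110)·(00000000000000000100000000) mod 2 = 0+0+0+0+0+0+0+0+0+0+0+0+0+0+0+0+0+0+0+0+0+0+0+0+0+0 mod 2 = 0
  c[23] = d·G[:,23] = (01110001010000100010111110)·(00000000000000000010000000) mod 2 = 0+0+0+0+0+0+0+0+0+0+0+0+0+0+0+0+0+0+1+0+0+0+0+0+0+0 mod 2 = 1
  c[24] = d·G[:,24] = (01110001010000100010111110)·(00000000000000000001000000) mod 2 = 0+0+0+0+0+0+0+0+0+0+0+0+0+0+0+0+0+0+0+0+0+0+0+0+0+0 mod 2 = 0
  c[25] = d·G[:,25] = (01110001010000100010111110)·(00000000000000000000100000) mod 2 = 0+0+0+0+0+0+0+0+0+0+0+0+0+0+0+0+0+0+0+0+1+0+0+0+0+0 mod 2 = 1
  c[26] = d·G[:,26] = (01110001010000100010111110)·(00000000000000000000010000) mod 2 = 0+0+0+0+0+0+0+0+0+0+0+0+0+0+0+0+0+0+0+0+0+1+0+0+0+0 mod 2 = 1
  c[27] = d·G[:,27] = (01110001010000100010111110)·(00000000000000000000001000) mod 2 = 0+0+0+0+0+0+0+0+0+0+0+0+0+0+0+0+0+0+0+0+0+0+1+0+0+0 mod 2 = 1
  c[28] = d·G[:,28] = (01110001010000100010111110)·(00000000000000000000000100) mod 2 = 0+0+0+0+0+0+0+0+0+0+0+0+0+0+0+0+0+0+0+0+0+0+0+1+0+0 mod 2 = 1
  c[29] = d·G[:,29] = (01110001010000100010111110)·(00000000000000000000000010) mod 2 = 0+0+0+0+0+0+0+0+0+0+0+0+0+0+0+0+0+0+0+0+0+0+0+0+1+0 mod 2 = 1
  c[30] = d·G[:,30] = (01110001010000100010111110)·(00000000000000000000000001) mod 2 = 0+0+0+0+0+0+0+0+0+0+0+0+0+0+0+0+0+0+0+0+0+0+0+0+0+0 mod 2 = 0
Codeword = 0001111000010101000100010111110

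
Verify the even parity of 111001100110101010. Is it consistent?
Sum of all bits: 1+1+1+0+0+1+1+0+0+1+1+0+1+0+1+0+1+0 = 10; 10 mod 2 = 0. Result is 0 → valid parity.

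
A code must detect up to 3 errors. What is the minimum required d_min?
Detecting e errors requires d_min ≥ e + 1 = 3 + 1 = 4.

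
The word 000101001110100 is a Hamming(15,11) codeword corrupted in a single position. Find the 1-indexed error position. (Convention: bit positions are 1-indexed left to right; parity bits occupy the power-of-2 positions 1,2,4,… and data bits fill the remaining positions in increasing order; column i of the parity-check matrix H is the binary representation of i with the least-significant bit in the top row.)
Syndrome s = H · r^T (mod 2), r = 000101001110100:
  s[0] = (101010101010101)·(000101001110100) mod 2 = 0+0+0+0+0+0+0+0+1+0+1+0+1+0+0 mod 2 = 1
  s[1] = (011001100110011)·(000101001110100) mod 2 = 0+0+0+0+0+1+0+0+0+1+1+0+0+0+0 mod 2 = 1
  s[2] = (000111100001111)·(000101001110100) mod 2 = 0+0+0+1+0+1+0+0+0+0+0+0+1+0+0 mod 2 = 1
  s[3] = (000000011111111)·(000101001110100) mod 2 = 0+0+0+0+0+0+0+0+1+1+1+0+1+0+0 mod 2 = 0
Syndrome = 1110
Column i of H is the binary representation of i, so the syndrome is the binary index of the flipped bit.
Read s = 1110 with s[0] as LSB: 1·2^0 + 1·2^1 + 1·2^2 + 0·2^3 = 7.
Error is at bit position 7.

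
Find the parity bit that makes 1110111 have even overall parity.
Sum of data bits: 1+1+1+0+1+1+1 = 6.
6 mod 2 = 0, so parity bit = 0.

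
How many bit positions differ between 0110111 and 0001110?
XOR = 0111001, count of 1s = 4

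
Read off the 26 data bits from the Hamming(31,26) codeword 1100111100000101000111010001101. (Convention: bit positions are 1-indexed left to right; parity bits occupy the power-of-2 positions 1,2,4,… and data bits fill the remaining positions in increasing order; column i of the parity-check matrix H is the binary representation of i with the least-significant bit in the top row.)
Parity bits occupy power-of-2 positions; data bits are at positions {3,5,6,7,9,10,11,12,13,14,15,17,18,19,20,21,22,23,24,25,26,27,28,29,30,31} (1-indexed).
Extract: c[3]=0 c[5]=1 c[6]=1 c[7]=1 c[9]=0 c[10]=0 c[11]=0 c[12]=0 c[13]=0 c[14]=1 c[15]=0 c[17]=0 c[18]=0 c[19]=0 c[20]=1 c[21]=1 c[22]=1 c[23]=0 c[24]=1 c[25]=0 c[26]=0 c[27]=0 c[28]=1 c[29]=1 c[30]=0 c[31]=1
Data = 01110000010000111010001101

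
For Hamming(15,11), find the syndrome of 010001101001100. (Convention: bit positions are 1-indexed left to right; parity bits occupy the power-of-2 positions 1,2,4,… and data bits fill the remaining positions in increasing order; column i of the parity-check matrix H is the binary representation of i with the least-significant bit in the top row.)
Syndrome s = H · r^T (mod 2), r = 010001101001100:
  s[0] = (101010101010101)·(010001101001100) mod 2 = 0+0+0+0+0+0+1+0+1+0+0+0+1+0+0 mod 2 = 1
  s[1] = (011001100110011)·(010001101001100) mod 2 = 0+1+0+0+0+1+1+0+0+0+0+0+0+0+0 mod 2 = 1
  s[2] = (000111100001111)·(010001101001100) mod 2 = 0+0+0+0+0+1+1+0+0+0+0+1+1+0+0 mod 2 = 0
  s[3] = (000000011111111)·(010001101001100) mod 2 = 0+0+0+0+0+0+0+0+1+0+0+1+1+0+0 mod 2 = 1
Syndrome = 1101
Non-zero syndrome: error at position 11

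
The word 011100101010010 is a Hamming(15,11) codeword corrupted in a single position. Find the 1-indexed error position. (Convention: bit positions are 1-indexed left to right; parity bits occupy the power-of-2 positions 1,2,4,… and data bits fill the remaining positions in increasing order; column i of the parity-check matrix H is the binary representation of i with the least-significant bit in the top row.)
Syndrome s = H · r^T (mod 2), r = 011100101010010:
  s[0] = (101010101010101)·(011100101010010) mod 2 = 0+0+1+0+0+0+1+0+1+0+1+0+0+0+0 mod 2 = 0
  s[1] = (011001100110011)·(011100101010010) mod 2 = 0+1+1+0+0+0+1+0+0+0+1+0+0+1+0 mod 2 = 1
  s[2] = (000111100001111)·(011100101010010) mod 2 = 0+0+0+1+0+0+1+0+0+0+0+0+0+1+0 mod 2 = 1
  s[3] = (000000011111111)·(011100101010010) mod 2 = 0+0+0+0+0+0+0+0+1+0+1+0+0+1+0 mod 2 = 1
Syndrome = 0111
Column i of H is the binary representation of i, so the syndrome is the binary index of the flipped bit.
Read s = 0111 with s[0] as LSB: 0·2^0 + 1·2^1 + 1·2^2 + 1·2^3 = 14.
Error is at bit position 14.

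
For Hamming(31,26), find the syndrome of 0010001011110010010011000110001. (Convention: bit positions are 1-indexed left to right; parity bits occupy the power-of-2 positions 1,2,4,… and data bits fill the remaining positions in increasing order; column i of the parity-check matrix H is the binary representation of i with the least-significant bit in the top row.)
Syndrome s = H · r^T (mod 2), r = 0010001011110010010011000110001:
  s[0] = (1010101010101010101010101010101)·(0010001011110010010011000110001) mod 2 = 0+0+1+0+0+0+1+0+1+0+1+0+0+0+1+0+0+0+0+0+1+0+0+0+0+0+1+0+0+0+1 mod 2 = 0
  s[1] = (0110011001100110011001100110011)·(0010001011110010010011000110001) mod 2 = 0+0+1+0+0+0+1+0+0+1+1+0+0+0+1+0+0+1+0+0+0+1+0+0+0+1+1+0+0+0+1 mod 2 = 0
  s[2] = (0001111000011110000111100001111)·(0010001011110010010011000110001) mod 2 = 0+0+0+0+0+0+1+0+0+0+0+1+0+0+1+0+0+0+0+0+1+1+0+0+0+0+0+0+0+0+1 mod 2 = 0
  s[3] = (0000000111111110000000011111111)·(0010001011110010010011000110001) mod 2 = 0+0+0+0+0+0+0+0+1+1+1+1+0+0+1+0+0+0+0+0+0+0+0+0+0+1+1+0+0+0+1 mod 2 = 0
  s[4] = (0000000000000001111111111111111)·(0010001011110010010011000110001) mod 2 = 0+0+0+0+0+0+0+0+0+0+0+0+0+0+0+0+0+1+0+0+1+1+0+0+0+1+1+0+0+0+1 mod 2 = 0
Syndrome = 00000
s = 0: no error detected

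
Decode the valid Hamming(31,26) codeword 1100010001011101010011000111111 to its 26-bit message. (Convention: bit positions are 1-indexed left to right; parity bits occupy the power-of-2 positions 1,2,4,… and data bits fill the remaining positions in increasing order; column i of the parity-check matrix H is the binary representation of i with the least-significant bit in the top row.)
Parity bits occupy power-of-2 positions; data bits are at positions {3,5,6,7,9,10,11,12,13,14,15,17,18,19,20,21,22,23,24,25,26,27,28,29,30,31} (1-indexed).
Extract: c[3]=0 c[5]=0 c[6]=1 c[7]=0 c[9]=0 c[10]=1 c[11]=0 c[12]=1 c[13]=1 c[14]=1 c[15]=0 c[17]=0 c[18]=1 c[19]=0 c[20]=0 c[21]=1 c[22]=1 c[23]=0 c[24]=0 c[25]=0 c[26]=1 c[27]=1 c[28]=1 c[29]=1 c[30]=1 c[31]=1
Data = 00100101110010011000111111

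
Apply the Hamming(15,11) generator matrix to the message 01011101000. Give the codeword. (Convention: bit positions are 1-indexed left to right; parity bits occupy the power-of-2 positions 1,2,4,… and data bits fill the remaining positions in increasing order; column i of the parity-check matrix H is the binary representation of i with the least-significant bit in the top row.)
Codeword c = d · G (mod 2), d = 01011101000:
  c[0] = d·G[:,0] = (01011101000)·(11011010101) mod 2 = 0+1+0+1+1+0+0+0+0+0+0 mod 2 = 1
  c[1] = d·G[:,1] = (01011101000)·(10110110011) mod 2 = 0+0+0+1+0+1+0+0+0+0+0 mod 2 = 0
  c[2] = d·G[:,2] = (01011101000)·(10000000000) mod 2 = 0+0+0+0+0+0+0+0+0+0+0 mod 2 = 0
  c[3] = d·G[:,3] = (01011101000)·(01110001111) mod 2 = 0+1+0+1+0+0+0+1+0+0+0 mod 2 = 1
  c[4] = d·G[:,4] = (01011101000)·(01000000000) mod 2 = 0+1+0+0+0+0+0+0+0+0+0 mod 2 = 1
  c[5] = d·G[:,5] = (01011101000)·(00100000000) mod 2 = 0+0+0+0+0+0+0+0+0+0+0 mod 2 = 0
  c[6] = d·G[:,6] = (01011101000)·(00010000000) mod 2 = 0+0+0+1+0+0+0+0+0+0+0 mod 2 = 1
  c[7] = d·G[:,7] = (01011101000)·(00001111111) mod 2 = 0+0+0+0+1+1+0+1+0+0+0 mod 2 = 1
  c[8] = d·G[:,8] = (01011101000)·(00001000000) mod 2 = 0+0+0+0+1+0+0+0+0+0+0 mod 2 = 1
  c[9] = d·G[:,9] = (01011101000)·(00000100000) mod 2 = 0+0+0+0+0+1+0+0+0+0+0 mod 2 = 1
  c[10] = d·G[:,10] = (01011101000)·(00000010000) mod 2 = 0+0+0+0+0+0+0+0+0+0+0 mod 2 = 0
  c[11] = d·G[:,11] = (01011101000)·(00000001000) mod 2 = 0+0+0+0+0+0+0+1+0+0+0 mod 2 = 1
  c[12] = d·G[:,12] = (01011101000)·(00000000100) mod 2 = 0+0+0+0+0+0+0+0+0+0+0 mod 2 = 0
  c[13] = d·G[:,13] = (01011101000)·(00000000010) mod 2 = 0+0+0+0+0+0+0+0+0+0+0 mod 2 = 0
  c[14] = d·G[:,14] = (01011101000)·(00000000001) mod 2 = 0+0+0+0+0+0+0+0+0+0+0 mod 2 = 0
Codeword = 100110111101000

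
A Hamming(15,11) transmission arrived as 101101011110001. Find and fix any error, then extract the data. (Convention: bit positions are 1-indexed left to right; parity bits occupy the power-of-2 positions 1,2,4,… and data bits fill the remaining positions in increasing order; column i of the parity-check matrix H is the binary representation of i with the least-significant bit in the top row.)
Syndrome s = H · r^T (mod 2), r = 101101011110001:
  s[0] = (101010101010101)·(101101011110001) mod 2 = 1+0+1+0+0+0+0+0+1+0+1+0+0+0+1 mod 2 = 1
  s[1] = (011001100110011)·(101101011110001) mod 2 = 0+0+1+0+0+1+0+0+0+1+1+0+0+0+1 mod 2 = 1
  s[2] = (000111100001111)·(101101011110001) mod 2 = 0+0+0+1+0+1+0+0+0+0+0+0+0+0+1 mod 2 = 1
  s[3] = (000000011111111)·(101101011110001) mod 2 = 0+0+0+0+0+0+0+1+1+1+1+0+0+0+1 mod 2 = 1
Syndrome = 1111
Column 15 of H equals this syndrome → error at bit 15 (1-indexed).
Flip bit 15: 101101011110001 → 101101011110000
Extract data bits at positions {3,5,6,7,9,10,11,12,13,14,15}: 10101110000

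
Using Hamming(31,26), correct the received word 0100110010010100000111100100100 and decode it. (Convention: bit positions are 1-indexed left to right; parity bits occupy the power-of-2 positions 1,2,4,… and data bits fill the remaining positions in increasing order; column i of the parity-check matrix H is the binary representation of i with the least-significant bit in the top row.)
Syndrome s = H · r^T (mod 2), r = 0100110010010100000111100100100:
  s[0] = (1010101010101010101010101010101)·(0100110010010100000111100100100) mod 2 = 0+0+0+0+1+0+0+0+1+0+0+0+0+0+0+0+0+0+0+0+1+0+1+0+0+0+0+0+1+0+0 mod 2 = 1
  s[1] = (0110011001100110011001100110011)·(0100110010010100000111100100100) mod 2 = 0+1+0+0+0+1+0+0+0+0+0+0+0+1+0+0+0+0+0+0+0+1+1+0+0+1+0+0+0+0+0 mod 2 = 0
  s[2] = (0001111000011110000111100001111)·(0100110010010100000111100100100) mod 2 = 0+0+0+0+1+1+0+0+0+0+0+1+0+1+0+0+0+0+0+1+1+1+1+0+0+0+0+0+1+0+0 mod 2 = 1
  s[3] = (0000000111111110000000011111111)·(0100110010010100000111100100100) mod 2 = 0+0+0+0+0+0+0+0+1+0+0+1+0+1+0+0+0+0+0+0+0+0+0+0+0+1+0+0+1+0+0 mod 2 = 1
  s[4] = (0000000000000001111111111111111)·(0100110010010100000111100100100) mod 2 = 0+0+0+0+0+0+0+0+0+0+0+0+0+0+0+0+0+0+0+1+1+1+1+0+0+1+0+0+1+0+0 mod 2 = 0
Syndrome = 10110
Column 13 of H equals this syndrome → error at bit 13 (1-indexed).
Flip bit 13: 0100110010010100000111100100100 → 0100110010011100000111100100100
Extract data bits at positions {3,5,6,7,9,10,11,12,13,14,15,17,18,19,20,21,22,23,24,25,26,27,28,29,30,31}: 01101001110000111100100100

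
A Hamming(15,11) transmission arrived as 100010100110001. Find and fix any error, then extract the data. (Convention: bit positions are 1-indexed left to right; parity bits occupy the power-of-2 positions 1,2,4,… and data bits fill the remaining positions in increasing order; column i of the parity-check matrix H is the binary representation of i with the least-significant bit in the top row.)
Syndrome s = H · r^T (mod 2), r = 100010100110001:
  s[0] = (101010101010101)·(100010100110001) mod 2 = 1+0+0+0+1+0+1+0+0+0+1+0+0+0+1 mod 2 = 1
  s[1] = (011001100110011)·(100010100110001) mod 2 = 0+0+0+0+0+0+1+0+0+1+1+0+0+0+1 mod 2 = 0
  s[2] = (000111100001111)·(100010100110001) mod 2 = 0+0+0+0+1+0+1+0+0+0+0+0+0+0+1 mod 2 = 1
  s[3] = (000000011111111)·(100010100110001) mod 2 = 0+0+0+0+0+0+0+0+0+1+1+0+0+0+1 mod 2 = 1
Syndrome = 1011
Column 13 of H equals this syndrome → error at bit 13 (1-indexed).
Flip bit 13: 100010100110001 → 100010100110101
Extract data bits at positions {3,5,6,7,9,10,11,12,13,14,15}: 01010110101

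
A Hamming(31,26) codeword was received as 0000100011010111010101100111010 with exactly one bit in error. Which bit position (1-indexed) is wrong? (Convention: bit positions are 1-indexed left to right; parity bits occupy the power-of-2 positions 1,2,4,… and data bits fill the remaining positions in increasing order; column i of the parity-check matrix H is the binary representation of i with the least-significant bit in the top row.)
Syndrome s = H · r^T (mod 2), r = 0000100011010111010101100111010:
  s[0] = (1010101010101010101010101010101)·(0000100011010111010101100111010) mod 2 = 0+0+0+0+1+0+0+0+1+0+0+0+0+0+1+0+0+0+0+0+0+0+1+0+0+0+1+0+0+0+0 mod 2 = 1
  s[1] = (0110011001100110011001100110011)·(0000100011010111010101100111010) mod 2 = 0+0+0+0+0+0+0+0+0+1+0+0+0+1+1+0+0+1+0+0+0+1+1+0+0+1+1+0+0+1+0 mod 2 = 1
  s[2] = (0001111000011110000111100001111)·(0000100011010111010101100111010) mod 2 = 0+0+0+0+1+0+0+0+0+0+0+1+0+1+1+0+0+0+0+1+0+1+1+0+0+0+0+1+0+1+0 mod 2 = 1
  s[3] = (0000000111111110000000011111111)·(0000100011010111010101100111010) mod 2 = 0+0+0+0+0+0+0+0+1+1+0+1+0+1+1+0+0+0+0+0+0+0+0+0+0+1+1+1+0+1+0 mod 2 = 1
  s[4] = (0000000000000001111111111111111)·(0000100011010111010101100111010) mod 2 = 0+0+0+0+0+0+0+0+0+0+0+0+0+0+0+1+0+1+0+1+0+1+1+0+0+1+1+1+0+1+0 mod 2 = 1
Syndrome = 11111
Column i of H is the binary representation of i, so the syndrome is the binary index of the flipped bit.
Read s = 11111 with s[0] as LSB: 1·2^0 + 1·2^1 + 1·2^2 + 1·2^3 + 1·2^4 = 31.
Error is at bit position 31.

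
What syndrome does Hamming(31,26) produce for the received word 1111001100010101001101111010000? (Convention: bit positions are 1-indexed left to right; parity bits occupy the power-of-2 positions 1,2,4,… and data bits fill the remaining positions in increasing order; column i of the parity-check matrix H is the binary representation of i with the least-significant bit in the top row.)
Syndrome s = H · r^T (mod 2), r = 1111001100010101001101111010000:
  s[0] = (1010101010101010101010101010101)·(1111001100010101001101111010000) mod 2 = 1+0+1+0+0+0+1+0+0+0+0+0+0+0+0+0+0+0+1+0+0+0+1+0+1+0+1+0+0+0+0 mod 2 = 1
  s[1] = (0110011001100110011001100110011)·(1111001100010101001101111010000) mod 2 = 0+1+1+0+0+0+1+0+0+0+0+0+0+1+0+0+0+0+1+0+0+1+1+0+0+0+1+0+0+0+0 mod 2 = 0
  s[2] = (0001111000011110000111100001111)·(1111001100010101001101111010000) mod 2 = 0+0+0+1+0+0+1+0+0+0+0+1+0+1+0+0+0+0+0+1+0+1+1+0+0+0+0+0+0+0+0 mod 2 = 1
  s[3] = (0000000111111110000000011111111)·(1111001100010101001101111010000) mod 2 = 0+0+0+0+0+0+0+1+0+0+0+1+0+1+0+0+0+0+0+0+0+0+0+1+1+0+1+0+0+0+0 mod 2 = 0
  s[4] = (0000000000000001111111111111111)·(1111001100010101001101111010000) mod 2 = 0+0+0+0+0+0+0+0+0+0+0+0+0+0+0+1+0+0+1+1+0+1+1+1+1+0+1+0+0+0+0 mod 2 = 0
Syndrome = 10100
Non-zero syndrome: error at position 5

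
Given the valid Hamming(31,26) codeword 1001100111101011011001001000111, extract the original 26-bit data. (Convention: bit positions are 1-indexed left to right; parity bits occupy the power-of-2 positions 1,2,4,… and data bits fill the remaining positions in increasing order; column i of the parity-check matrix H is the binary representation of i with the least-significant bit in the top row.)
Parity bits occupy power-of-2 positions; data bits are at positions {3,5,6,7,9,10,11,12,13,14,15,17,18,19,20,21,22,23,24,25,26,27,28,29,30,31} (1-indexed).
Extract: c[3]=0 c[5]=1 c[6]=0 c[7]=0 c[9]=1 c[10]=1 c[11]=1 c[12]=0 c[13]=1 c[14]=0 c[15]=1 c[17]=0 c[18]=1 c[19]=1 c[20]=0 c[21]=0 c[22]=1 c[23]=0 c[24]=0 c[25]=1 c[26]=0 c[27]=0 c[28]=0 c[29]=1 c[30]=1 c[31]=1
Data = 01001110101011001001000111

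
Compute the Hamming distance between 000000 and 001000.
XOR = 001000, count of 1s = 1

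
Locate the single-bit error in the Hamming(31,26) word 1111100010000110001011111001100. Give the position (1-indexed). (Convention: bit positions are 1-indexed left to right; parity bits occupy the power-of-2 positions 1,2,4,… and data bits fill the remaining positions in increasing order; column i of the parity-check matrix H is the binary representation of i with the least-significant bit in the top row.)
Syndrome s = H · r^T (mod 2), r = 1111100010000110001011111001100:
  s[0] = (1010101010101010101010101010101)·(1111100010000110001011111001100) mod 2 = 1+0+1+0+1+0+0+0+1+0+0+0+0+0+1+0+0+0+1+0+1+0+1+0+1+0+0+0+1+0+0 mod 2 = 0
  s[1] = (0110011001100110011001100110011)·(1111100010000110001011111001100) mod 2 = 0+1+1+0+0+0+0+0+0+0+0+0+0+1+1+0+0+0+1+0+0+1+1+0+0+0+0+0+0+0+0 mod 2 = 1
  s[2] = (0001111000011110000111100001111)·(1111100010000110001011111001100) mod 2 = 0+0+0+1+1+0+0+0+0+0+0+0+0+1+1+0+0+0+0+0+1+1+1+0+0+0+0+1+1+0+0 mod 2 = 1
  s[3] = (0000000111111110000000011111111)·(1111100010000110001011111001100) mod 2 = 0+0+0+0+0+0+0+0+1+0+0+0+0+1+1+0+0+0+0+0+0+0+0+1+1+0+0+1+1+0+0 mod 2 = 1
  s[4] = (0000000000000001111111111111111)·(1111100010000110001011111001100) mod 2 = 0+0+0+0+0+0+0+0+0+0+0+0+0+0+0+0+0+0+1+0+1+1+1+1+1+0+0+1+1+0+0 mod 2 = 0
Syndrome = 01110
Column i of H is the binary representation of i, so the syndrome is the binary index of the flipped bit.
Read s = 01110 with s[0] as LSB: 0·2^0 + 1·2^1 + 1·2^2 + 1·2^3 + 0·2^4 = 14.
Error is at bit position 14.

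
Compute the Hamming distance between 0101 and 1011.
XOR = 1110, count of 1s = 3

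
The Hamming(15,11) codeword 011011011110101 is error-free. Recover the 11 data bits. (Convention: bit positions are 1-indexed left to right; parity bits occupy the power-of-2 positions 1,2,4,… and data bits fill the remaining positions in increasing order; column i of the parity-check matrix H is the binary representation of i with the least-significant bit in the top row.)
Parity bits occupy power-of-2 positions; data bits are at positions {3,5,6,7,9,10,11,12,13,14,15} (1-indexed).
Extract: c[3]=1 c[5]=1 c[6]=1 c[7]=0 c[9]=1 c[10]=1 c[11]=1 c[12]=0 c[13]=1 c[14]=0 c[15]=1
Data = 11101110101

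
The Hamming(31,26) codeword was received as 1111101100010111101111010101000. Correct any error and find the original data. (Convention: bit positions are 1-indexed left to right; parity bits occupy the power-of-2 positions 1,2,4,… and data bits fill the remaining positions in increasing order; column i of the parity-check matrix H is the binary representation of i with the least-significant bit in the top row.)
Syndrome s = H · r^T (mod 2), r = 1111101100010111101111010101000:
  s[0] = (1010101010101010101010101010101)·(1111101100010111101111010101000) mod 2 = 1+0+1+0+1+0+1+0+0+0+0+0+0+0+1+0+1+0+1+0+1+0+0+0+0+0+0+0+0+0+0 mod 2 = 0
  s[1] = (0110011001100110011001100110011)·(1111101100010111101111010101000) mod 2 = 0+1+1+0+0+0+1+0+0+0+0+0+0+1+1+0+0+0+1+0+0+1+0+0+0+1+0+0+0+0+0 mod 2 = 0
  s[2] = (0001111000011110000111100001111)·(1111101100010111101111010101000) mod 2 = 0+0+0+1+1+0+1+0+0+0+0+1+0+1+1+0+0+0+0+1+1+1+0+0+0+0+0+1+0+0+0 mod 2 = 0
  s[3] = (0000000111111110000000011111111)·(1111101100010111101111010101000) mod 2 = 0+0+0+0+0+0+0+1+0+0+0+1+0+1+1+0+0+0+0+0+0+0+0+1+0+1+0+1+0+0+0 mod 2 = 1
  s[4] = (0000000000000001111111111111111)·(1111101100010111101111010101000) mod 2 = 0+0+0+0+0+0+0+0+0+0+0+0+0+0+0+1+1+0+1+1+1+1+0+1+0+1+0+1+0+0+0 mod 2 = 1
Syndrome = 00011
Column 24 of H equals this syndrome → error at bit 24 (1-indexed).
Flip bit 24: 1111101100010111101111010101000 → 1111101100010111101111000101000
Extract data bits at positions {3,5,6,7,9,10,11,12,13,14,15,17,18,19,20,21,22,23,24,25,26,27,28,29,30,31}: 11010001011101111000101000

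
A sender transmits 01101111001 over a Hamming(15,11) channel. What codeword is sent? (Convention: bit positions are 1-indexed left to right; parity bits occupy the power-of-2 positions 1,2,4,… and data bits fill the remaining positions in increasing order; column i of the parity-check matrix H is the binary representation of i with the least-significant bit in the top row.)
Codeword c = d · G (mod 2), d = 01101111001:
  c[0] = d·G[:,0] = (01101111001)·(11011010101) mod 2 = 0+1+0+0+1+0+1+0+0+0+1 mod 2 = 0
  c[1] = d·G[:,1] = (01101111001)·(10110110011) mod 2 = 0+0+1+0+0+1+1+0+0+0+1 mod 2 = 0
  c[2] = d·G[:,2] = (01101111001)·(10000000000) mod 2 = 0+0+0+0+0+0+0+0+0+0+0 mod 2 = 0
  c[3] = d·G[:,3] = (01101111001)·(01110001111) mod 2 = 0+1+1+0+0+0+0+1+0+0+1 mod 2 = 0
  c[4] = d·G[:,4] = (01101111001)·(01000000000) mod 2 = 0+1+0+0+0+0+0+0+0+0+0 mod 2 = 1
  c[5] = d·G[:,5] = (01101111001)·(00100000000) mod 2 = 0+0+1+0+0+0+0+0+0+0+0 mod 2 = 1
  c[6] = d·G[:,6] = (01101111001)·(00010000000) mod 2 = 0+0+0+0+0+0+0+0+0+0+0 mod 2 = 0
  c[7] = d·G[:,7] = (01101111001)·(00001111111) mod 2 = 0+0+0+0+1+1+1+1+0+0+1 mod 2 = 1
  c[8] = d·G[:,8] = (01101111001)·(00001000000) mod 2 = 0+0+0+0+1+0+0+0+0+0+0 mod 2 = 1
  c[9] = d·G[:,9] = (01101111001)·(00000100000) mod 2 = 0+0+0+0+0+1+0+0+0+0+0 mod 2 = 1
  c[10] = d·G[:,10] = (01101111001)·(00000010000) mod 2 = 0+0+0+0+0+0+1+0+0+0+0 mod 2 = 1
  c[11] = d·G[:,11] = (01101111001)·(00000001000) mod 2 = 0+0+0+0+0+0+0+1+0+0+0 mod 2 = 1
  c[12] = d·G[:,12] = (01101111001)·(00000000100) mod 2 = 0+0+0+0+0+0+0+0+0+0+0 mod 2 = 0
  c[13] = d·G[:,13] = (01101111001)·(00000000010) mod 2 = 0+0+0+0+0+0+0+0+0+0+0 mod 2 = 0
  c[14] = d·G[:,14] = (01101111001)·(00000000001) mod 2 = 0+0+0+0+0+0+0+0+0+0+1 mod 2 = 1
Codeword = 000011011111001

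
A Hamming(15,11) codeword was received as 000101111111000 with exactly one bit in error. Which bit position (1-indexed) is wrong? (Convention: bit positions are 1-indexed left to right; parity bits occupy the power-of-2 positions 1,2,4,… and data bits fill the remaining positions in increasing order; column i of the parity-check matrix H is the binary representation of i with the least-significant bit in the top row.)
Syndrome s = H · r^T (mod 2), r = 000101111111000:
  s[0] = (101010101010101)·(000101111111000) mod 2 = 0+0+0+0+0+0+1+0+1+0+1+0+0+0+0 mod 2 = 1
  s[1] = (011001100110011)·(000101111111000) mod 2 = 0+0+0+0+0+1+1+0+0+1+1+0+0+0+0 mod 2 = 0
  s[2] = (000111100001111)·(000101111111000) mod 2 = 0+0+0+1+0+1+1+0+0+0+0+1+0+0+0 mod 2 = 0
  s[3] = (000000011111111)·(000101111111000) mod 2 = 0+0+0+0+0+0+0+1+1+1+1+1+0+0+0 mod 2 = 1
Syndrome = 1001
Column i of H is the binary representation of i, so the syndrome is the binary index of the flipped bit.
Read s = 1001 with s[0] as LSB: 1·2^0 + 0·2^1 + 0·2^2 + 1·2^3 = 9.
Error is at bit position 9.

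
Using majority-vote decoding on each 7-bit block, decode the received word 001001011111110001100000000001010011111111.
Split into 7-bit blocks and majority-vote each:
  block 1 = 0010010: 2 ones, 5 zeros → 0
  block 2 = 1111111: 7 ones, 0 zeros → 1
  block 3 = 0001100: 2 ones, 5 zeros → 0
  block 4 = 0000000: 0 ones, 7 zeros → 0
  block 5 = 0101001: 3 ones, 4 zeros → 0
  block 6 = 1111111: 7 ones, 0 zeros → 1
Decoded = 010001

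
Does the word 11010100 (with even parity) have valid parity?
Sum of all bits: 1+1+0+1+0+1+0+0 = 4; 4 mod 2 = 0. Result is 0 → valid parity.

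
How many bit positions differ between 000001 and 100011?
XOR = 100010, count of 1s = 2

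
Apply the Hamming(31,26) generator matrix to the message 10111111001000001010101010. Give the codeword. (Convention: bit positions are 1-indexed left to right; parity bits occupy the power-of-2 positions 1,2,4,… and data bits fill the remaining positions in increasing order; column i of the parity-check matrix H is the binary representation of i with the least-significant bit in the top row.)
Codeword c = d · G (mod 2), d = 10111111001000001010101010:
  c[0] = d·G[:,0] = (10111111001000001010101010)·(11011010101101010101010101) mod 2 = 1+0+0+1+1+0+1+0+0+0+1+0+0+0+0+0+0+0+0+0+0+0+0+0+0+0 mod 2 = 1
  c[1] = d·G[:,1] = (10111111001000001010101010)·(10110110011011001100110011) mod 2 = 1+0+1+1+0+1+1+0+0+0+1+0+0+0+0+0+1+0+0+0+1+0+0+0+1+0 mod 2 = 1
  c[2] = d·G[:,2] = (10111111001000001010101010)·(10000000000000000000000000) mod 2 = 1+0+0+0+0+0+0+0+0+0+0+0+0+0+0+0+0+0+0+0+0+0+0+0+0+0 mod 2 = 1
  c[3] = d·G[:,3] = (10111111001000001010101010)·(01110001111000111100001111) mod 2 = 0+0+1+1+0+0+0+1+0+0+1+0+0+0+0+0+1+0+0+0+0+0+1+0+1+0 mod 2 = 1
  c[4] = d·G[:,4] = (10111111001000001010101010)·(01000000000000000000000000) mod 2 = 0+0+0+0+0+0+0+0+0+0+0+0+0+0+0+0+0+0+0+0+0+0+0+0+0+0 mod 2 = 0
  c[5] = d·G[:,5] = (10111111001000001010101010)·(00100000000000000000000000) mod 2 = 0+0+1+0+0+0+0+0+0+0+0+0+0+0+0+0+0+0+0+0+0+0+0+0+0+0 mod 2 = 1
  c[6] = d·G[:,6] = (10111111001000001010101010)·(00010000000000000000000000) mod 2 = 0+0+0+1+0+0+0+0+0+0+0+0+0+0+0+0+0+0+0+0+0+0+0+0+0+0 mod 2 = 1
  c[7] = d·G[:,7] = (10111111001000001010101010)·(00001111111000000011111111) mod 2 = 0+0+0+0+1+1+1+1+0+0+1+0+0+0+0+0+0+0+1+0+1+0+1+0+1+0 mod 2 = 1
  c[8] = d·G[:,8] = (10111111001000001010101010)·(00001000000000000000000000) mod 2 = 0+0+0+0+1+0+0+0+0+0+0+0+0+0+0+0+0+0+0+0+0+0+0+0+0+0 mod 2 = 1
  c[9] = d·G[:,9] = (10111111001000001010101010)·(00000100000000000000000000) mod 2 = 0+0+0+0+0+1+0+0+0+0+0+0+0+0+0+0+0+0+0+0+0+0+0+0+0+0 mod 2 = 1
  c[10] = d·G[:,10] = (10111111001000001010101010)·(00000010000000000000000000) mod 2 = 0+0+0+0+0+0+1+0+0+0+0+0+0+0+0+0+0+0+0+0+0+0+0+0+0+0 mod 2 = 1
  c[11] = d·G[:,11] = (10111111001000001010101010)·(00000001000000000000000000) mod 2 = 0+0+0+0+0+0+0+1+0+0+0+0+0+0+0+0+0+0+0+0+0+0+0+0+0+0 mod 2 = 1
  c[12] = d·G[:,12] = (10111111001000001010101010)·(00000000100000000000000000) mod 2 = 0+0+0+0+0+0+0+0+0+0+0+0+0+0+0+0+0+0+0+0+0+0+0+0+0+0 mod 2 = 0
  c[13] = d·G[:,13] = (10111111001000001010101010)·(00000000010000000000000000) mod 2 = 0+0+0+0+0+0+0+0+0+0+0+0+0+0+0+0+0+0+0+0+0+0+0+0+0+0 mod 2 = 0
  c[14] = d·G[:,14] = (10111111001000001010101010)·(00000000001000000000000000) mod 2 = 0+0+0+0+0+0+0+0+0+0+1+0+0+0+0+0+0+0+0+0+0+0+0+0+0+0 mod 2 = 1
  c[15] = d·G[:,15] = (10111111001000001010101010)·(00000000000111111111111111) mod 2 = 0+0+0+0+0+0+0+0+0+0+0+0+0+0+0+0+1+0+1+0+1+0+1+0+1+0 mod 2 = 1
  c[16] = d·G[:,16] = (10111111001000001010101010)·(00000000000100000000000000) mod 2 = 0+0+0+0+0+0+0+0+0+0+0+0+0+0+0+0+0+0+0+0+0+0+0+0+0+0 mod 2 = 0
  c[17] = d·G[:,17] = (10111111001000001010101010)·(00000000000010000000000000) mod 2 = 0+0+0+0+0+0+0+0+0+0+0+0+0+0+0+0+0+0+0+0+0+0+0+0+0+0 mod 2 = 0
  c[18] = d·G[:,18] = (10111111001000001010101010)·(00000000000001000000000000) mod 2 = 0+0+0+0+0+0+0+0+0+0+0+0+0+0+0+0+0+0+0+0+0+0+0+0+0+0 mod 2 = 0
  c[19] = d·G[:,19] = (10111111001000001010101010)·(00000000000000100000000000) mod 2 = 0+0+0+0+0+0+0+0+0+0+0+0+0+0+0+0+0+0+0+0+0+0+0+0+0+0 mod 2 = 0
  c[20] = d·G[:,20] = (10111111001000001010101010)·(00000000000000010000000000) mod 2 = 0+0+0+0+0+0+0+0+0+0+0+0+0+0+0+0+0+0+0+0+0+0+0+0+0+0 mod 2 = 0
  c[21] = d·G[:,21] = (10111111001000001010101010)·(00000000000000001000000000) mod 2 = 0+0+0+0+0+0+0+0+0+0+0+0+0+0+0+0+1+0+0+0+0+0+0+0+0+0 mod 2 = 1
  c[22] = d·G[:,22] = (10111111001000001010101010)·(00000000000000000100000000) mod 2 = 0+0+0+0+0+0+0+0+0+0+0+0+0+0+0+0+0+0+0+0+0+0+0+0+0+0 mod 2 = 0
  c[23] = d·G[:,23] = (10111111001000001010101010)·(00000000000000000010000000) mod 2 = 0+0+0+0+0+0+0+0+0+0+0+0+0+0+0+0+0+0+1+0+0+0+0+0+0+0 mod 2 = 1
  c[24] = d·G[:,24] = (10111111001000001010101010)·(00000000000000000001000000) mod 2 = 0+0+0+0+0+0+0+0+0+0+0+0+0+0+0+0+0+0+0+0+0+0+0+0+0+0 mod 2 = 0
  c[25] = d·G[:,25] = (10111111001000001010101010)·(00000000000000000000100000) mod 2 = 0+0+0+0+0+0+0+0+0+0+0+0+0+0+0+0+0+0+0+0+1+0+0+0+0+0 mod 2 = 1
  c[26] = d·G[:,26] = (10111111001000001010101010)·(00000000000000000000010000) mod 2 = 0+0+0+0+0+0+0+0+0+0+0+0+0+0+0+0+0+0+0+0+0+0+0+0+0+0 mod 2 = 0
  c[27] = d·G[:,27] = (10111111001000001010101010)·(00000000000000000000001000) mod 2 = 0+0+0+0+0+0+0+0+0+0+0+0+0+0+0+0+0+0+0+0+0+0+1+0+0+0 mod 2 = 1
  c[28] = d·G[:,28] = (10111111001000001010101010)·(00000000000000000000000100) mod 2 = 0+0+0+0+0+0+0+0+0+0+0+0+0+0+0+0+0+0+0+0+0+0+0+0+0+0 mod 2 = 0
  c[29] = d·G[:,29] = (10111111001000001010101010)·(00000000000000000000000010) mod 2 = 0+0+0+0+0+0+0+0+0+0+0+0+0+0+0+0+0+0+0+0+0+0+0+0+1+0 mod 2 = 1
  c[30] = d·G[:,30] = (10111111001000001010101010)·(00000000000000000000000001) mod 2 = 0+0+0+0+0+0+0+0+0+0+0+0+0+0+0+0+0+0+0+0+0+0+0+0+0+0 mod 2 = 0
Codeword = 1111011111110011000001010101010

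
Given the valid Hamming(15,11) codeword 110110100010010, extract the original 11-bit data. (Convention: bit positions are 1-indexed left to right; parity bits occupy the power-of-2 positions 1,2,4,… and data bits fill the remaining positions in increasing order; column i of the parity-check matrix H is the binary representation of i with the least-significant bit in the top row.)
Parity bits occupy power-of-2 positions; data bits are at positions {3,5,6,7,9,10,11,12,13,14,15} (1-indexed).
Extract: c[3]=0 c[5]=1 c[6]=0 c[7]=1 c[9]=0 c[10]=0 c[11]=1 c[12]=0 c[13]=0 c[14]=1 c[15]=0
Data = 01010010010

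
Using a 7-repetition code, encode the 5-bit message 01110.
Repeat each bit 7× and concatenate:
0→0000000  1→1111111  1→1111111  1→1111111  0→0000000
Codeword = 00000001111111111111111111110000000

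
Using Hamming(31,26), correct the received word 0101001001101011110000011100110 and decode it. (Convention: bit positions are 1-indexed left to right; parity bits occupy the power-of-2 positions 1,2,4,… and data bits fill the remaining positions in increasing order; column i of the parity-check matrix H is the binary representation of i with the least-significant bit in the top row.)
Syndrome s = H · r^T (mod 2), r = 0101001001101011110000011100110:
  s[0] = (1010101010101010101010101010101)·(0101001001101011110000011100110) mod 2 = 0+0+0+0+0+0+1+0+0+0+1+0+1+0+1+0+1+0+0+0+0+0+0+0+1+0+0+0+1+0+0 mod 2 = 1
  s[1] = (0110011001100110011001100110011)·(0101001001101011110000011100110) mod 2 = 0+1+0+0+0+0+1+0+0+1+1+0+0+0+1+0+0+1+0+0+0+0+0+0+0+1+0+0+0+1+0 mod 2 = 0
  s[2] = (0001111000011110000111100001111)·(0101001001101011110000011100110) mod 2 = 0+0+0+1+0+0+1+0+0+0+0+0+1+0+1+0+0+0+0+0+0+0+0+0+0+0+0+0+1+1+0 mod 2 = 0
  s[3] = (0000000111111110000000011111111)·(0101001001101011110000011100110) mod 2 = 0+0+0+0+0+0+0+0+0+1+1+0+1+0+1+0+0+0+0+0+0+0+0+1+1+1+0+0+1+1+0 mod 2 = 1
  s[4] = (0000000000000001111111111111111)·(0101001001101011110000011100110) mod 2 = 0+0+0+0+0+0+0+0+0+0+0+0+0+0+0+1+1+1+0+0+0+0+0+1+1+1+0+0+1+1+0 mod 2 = 0
Syndrome = 10010
Column 9 of H equals this syndrome → error at bit 9 (1-indexed).
Flip bit 9: 0101001001101011110000011100110 → 0101001011101011110000011100110
Extract data bits at positions {3,5,6,7,9,10,11,12,13,14,15,17,18,19,20,21,22,23,24,25,26,27,28,29,30,31}: 00011110101110000011100110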